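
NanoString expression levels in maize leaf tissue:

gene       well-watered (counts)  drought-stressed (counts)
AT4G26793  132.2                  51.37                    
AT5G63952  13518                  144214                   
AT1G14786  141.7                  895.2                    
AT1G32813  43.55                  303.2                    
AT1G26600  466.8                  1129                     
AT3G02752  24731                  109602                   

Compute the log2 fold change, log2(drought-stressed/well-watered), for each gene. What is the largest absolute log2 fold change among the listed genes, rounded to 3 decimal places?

log2(51.37/132.2) = -1.364  (AT4G26793)
log2(144214/13518) = 3.415  (AT5G63952)
log2(895.2/141.7) = 2.659  (AT1G14786)
log2(303.2/43.55) = 2.800  (AT1G32813)
log2(1129/466.8) = 1.274  (AT1G26600)
log2(109602/24731) = 2.148  (AT3G02752)
The largest magnitude belongs to AT5G63952.

3.415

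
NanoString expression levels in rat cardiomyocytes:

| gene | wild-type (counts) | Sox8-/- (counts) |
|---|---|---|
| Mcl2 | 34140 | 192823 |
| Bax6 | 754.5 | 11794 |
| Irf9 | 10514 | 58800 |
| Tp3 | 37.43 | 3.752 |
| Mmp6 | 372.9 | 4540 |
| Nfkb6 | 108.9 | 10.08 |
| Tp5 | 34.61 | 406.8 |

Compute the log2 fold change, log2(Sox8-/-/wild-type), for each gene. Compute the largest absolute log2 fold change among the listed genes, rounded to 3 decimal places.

3.966

log2(192823/34140) = 2.498  (Mcl2)
log2(11794/754.5) = 3.966  (Bax6)
log2(58800/10514) = 2.484  (Irf9)
log2(3.752/37.43) = -3.318  (Tp3)
log2(4540/372.9) = 3.606  (Mmp6)
log2(10.08/108.9) = -3.433  (Nfkb6)
log2(406.8/34.61) = 3.555  (Tp5)
The largest magnitude belongs to Bax6.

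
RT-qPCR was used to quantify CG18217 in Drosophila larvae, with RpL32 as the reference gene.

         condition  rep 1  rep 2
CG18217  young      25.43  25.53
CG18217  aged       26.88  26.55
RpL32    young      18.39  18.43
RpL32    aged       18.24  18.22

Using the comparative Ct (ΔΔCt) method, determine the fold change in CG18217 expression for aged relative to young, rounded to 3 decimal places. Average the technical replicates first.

0.375

Mean Ct: CG18217 young 25.480; CG18217 aged 26.715; RpL32 young 18.410; RpL32 aged 18.230
ΔCt(young) = 25.480 − 18.410 = 7.070
ΔCt(aged) = 26.715 − 18.230 = 8.485
ΔΔCt = 8.485 − 7.070 = 1.415
Fold change = 2^(−1.415) = 0.3750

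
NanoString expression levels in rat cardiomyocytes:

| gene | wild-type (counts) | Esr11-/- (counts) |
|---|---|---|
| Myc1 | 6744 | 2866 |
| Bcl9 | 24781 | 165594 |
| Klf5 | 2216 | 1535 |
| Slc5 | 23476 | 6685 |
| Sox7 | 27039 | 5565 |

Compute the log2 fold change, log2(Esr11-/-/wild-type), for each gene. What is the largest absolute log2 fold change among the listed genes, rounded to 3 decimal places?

2.740

log2(2866/6744) = -1.235  (Myc1)
log2(165594/24781) = 2.740  (Bcl9)
log2(1535/2216) = -0.530  (Klf5)
log2(6685/23476) = -1.812  (Slc5)
log2(5565/27039) = -2.281  (Sox7)
The largest magnitude belongs to Bcl9.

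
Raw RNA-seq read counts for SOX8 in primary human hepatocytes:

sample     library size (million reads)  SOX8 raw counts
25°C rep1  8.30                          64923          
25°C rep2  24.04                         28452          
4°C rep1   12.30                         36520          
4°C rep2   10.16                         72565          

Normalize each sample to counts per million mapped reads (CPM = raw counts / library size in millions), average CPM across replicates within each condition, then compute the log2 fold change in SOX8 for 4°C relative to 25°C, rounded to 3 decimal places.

CPM(25°C rep1) = 64923 / 8.30 = 7822.0482
CPM(25°C rep2) = 28452 / 24.04 = 1183.5275
CPM(4°C rep1) = 36520 / 12.30 = 2969.1057
CPM(4°C rep2) = 72565 / 10.16 = 7142.2244
mean CPM(25°C) = 4502.7878; mean CPM(4°C) = 5055.6651
Fold change = 5055.6651 / 4502.7878 = 1.12279
log2(1.12279) = 0.1671

0.167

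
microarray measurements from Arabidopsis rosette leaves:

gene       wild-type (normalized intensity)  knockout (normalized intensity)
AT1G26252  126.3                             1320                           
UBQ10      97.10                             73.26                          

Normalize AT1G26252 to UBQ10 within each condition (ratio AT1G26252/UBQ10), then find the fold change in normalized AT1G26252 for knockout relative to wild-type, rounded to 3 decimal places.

AT1G26252/UBQ10 (wild-type) = 126.3 / 97.10 = 1.3007
AT1G26252/UBQ10 (knockout) = 1320 / 73.26 = 18.018
Fold change = 18.018 / 1.3007 = 13.8523

13.852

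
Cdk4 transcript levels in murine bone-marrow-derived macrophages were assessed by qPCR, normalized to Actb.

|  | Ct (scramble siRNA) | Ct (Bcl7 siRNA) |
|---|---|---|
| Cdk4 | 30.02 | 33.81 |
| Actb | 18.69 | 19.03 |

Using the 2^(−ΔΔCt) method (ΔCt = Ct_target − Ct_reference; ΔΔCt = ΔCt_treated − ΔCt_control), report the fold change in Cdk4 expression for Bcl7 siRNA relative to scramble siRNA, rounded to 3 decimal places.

0.092

ΔCt(scramble siRNA) = 30.020 − 18.690 = 11.330
ΔCt(Bcl7 siRNA) = 33.810 − 19.030 = 14.780
ΔΔCt = 14.780 − 11.330 = 3.450
Fold change = 2^(−3.450) = 0.0915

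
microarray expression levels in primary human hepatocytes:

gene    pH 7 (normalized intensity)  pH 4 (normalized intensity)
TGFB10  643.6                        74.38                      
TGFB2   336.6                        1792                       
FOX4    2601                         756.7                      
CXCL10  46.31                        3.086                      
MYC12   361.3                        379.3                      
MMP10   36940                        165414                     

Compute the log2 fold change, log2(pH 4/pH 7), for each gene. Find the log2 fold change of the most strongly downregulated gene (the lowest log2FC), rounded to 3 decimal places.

log2(74.38/643.6) = -3.113  (TGFB10)
log2(1792/336.6) = 2.412  (TGFB2)
log2(756.7/2601) = -1.781  (FOX4)
log2(3.086/46.31) = -3.908  (CXCL10)
log2(379.3/361.3) = 0.070  (MYC12)
log2(165414/36940) = 2.163  (MMP10)
CXCL10 is most strongly downregulated.

-3.908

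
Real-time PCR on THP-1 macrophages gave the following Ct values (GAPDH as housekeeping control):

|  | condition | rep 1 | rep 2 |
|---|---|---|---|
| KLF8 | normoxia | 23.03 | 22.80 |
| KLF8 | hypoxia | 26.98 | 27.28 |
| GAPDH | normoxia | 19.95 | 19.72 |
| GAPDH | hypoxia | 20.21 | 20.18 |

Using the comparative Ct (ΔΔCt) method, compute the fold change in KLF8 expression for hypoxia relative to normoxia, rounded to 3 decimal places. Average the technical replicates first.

Mean Ct: KLF8 normoxia 22.915; KLF8 hypoxia 27.130; GAPDH normoxia 19.835; GAPDH hypoxia 20.195
ΔCt(normoxia) = 22.915 − 19.835 = 3.080
ΔCt(hypoxia) = 27.130 − 20.195 = 6.935
ΔΔCt = 6.935 − 3.080 = 3.855
Fold change = 2^(−3.855) = 0.0691

0.069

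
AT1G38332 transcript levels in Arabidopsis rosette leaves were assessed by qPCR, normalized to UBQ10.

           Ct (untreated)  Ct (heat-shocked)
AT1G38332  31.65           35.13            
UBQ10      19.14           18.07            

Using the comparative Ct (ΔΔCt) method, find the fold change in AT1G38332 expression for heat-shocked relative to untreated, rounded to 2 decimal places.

0.04

ΔCt(untreated) = 31.650 − 19.140 = 12.510
ΔCt(heat-shocked) = 35.130 − 18.070 = 17.060
ΔΔCt = 17.060 − 12.510 = 4.550
Fold change = 2^(−4.550) = 0.043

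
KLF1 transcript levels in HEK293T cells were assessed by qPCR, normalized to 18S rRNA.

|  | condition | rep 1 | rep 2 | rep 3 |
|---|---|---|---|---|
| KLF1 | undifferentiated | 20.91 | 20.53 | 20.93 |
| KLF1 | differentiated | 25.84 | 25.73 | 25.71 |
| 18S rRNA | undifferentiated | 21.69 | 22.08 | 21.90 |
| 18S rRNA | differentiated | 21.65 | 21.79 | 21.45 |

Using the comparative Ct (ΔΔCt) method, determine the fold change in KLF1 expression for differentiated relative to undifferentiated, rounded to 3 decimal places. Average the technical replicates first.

0.027

Mean Ct: KLF1 undifferentiated 20.790; KLF1 differentiated 25.760; 18S rRNA undifferentiated 21.890; 18S rRNA differentiated 21.630
ΔCt(undifferentiated) = 20.790 − 21.890 = -1.100
ΔCt(differentiated) = 25.760 − 21.630 = 4.130
ΔΔCt = 4.130 − (-1.100) = 5.230
Fold change = 2^(−5.230) = 0.0266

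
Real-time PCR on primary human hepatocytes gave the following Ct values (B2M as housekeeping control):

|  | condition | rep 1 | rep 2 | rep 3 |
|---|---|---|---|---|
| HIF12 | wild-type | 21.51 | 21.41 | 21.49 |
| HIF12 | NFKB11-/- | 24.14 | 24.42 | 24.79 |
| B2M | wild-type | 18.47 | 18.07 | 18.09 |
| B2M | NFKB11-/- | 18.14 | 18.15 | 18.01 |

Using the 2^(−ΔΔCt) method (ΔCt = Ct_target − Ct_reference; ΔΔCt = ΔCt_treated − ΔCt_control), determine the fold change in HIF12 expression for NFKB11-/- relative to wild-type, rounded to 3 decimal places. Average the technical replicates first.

0.117

Mean Ct: HIF12 wild-type 21.470; HIF12 NFKB11-/- 24.450; B2M wild-type 18.210; B2M NFKB11-/- 18.100
ΔCt(wild-type) = 21.470 − 18.210 = 3.260
ΔCt(NFKB11-/-) = 24.450 − 18.100 = 6.350
ΔΔCt = 6.350 − 3.260 = 3.090
Fold change = 2^(−3.090) = 0.1174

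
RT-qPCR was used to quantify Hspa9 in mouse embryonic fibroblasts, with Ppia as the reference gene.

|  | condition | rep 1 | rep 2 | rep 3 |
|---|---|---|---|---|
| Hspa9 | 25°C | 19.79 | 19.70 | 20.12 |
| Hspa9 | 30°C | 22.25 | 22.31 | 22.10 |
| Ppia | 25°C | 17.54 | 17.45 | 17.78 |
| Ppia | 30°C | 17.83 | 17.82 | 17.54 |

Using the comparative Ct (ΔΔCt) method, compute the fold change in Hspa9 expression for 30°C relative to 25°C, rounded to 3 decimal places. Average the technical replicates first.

Mean Ct: Hspa9 25°C 19.870; Hspa9 30°C 22.220; Ppia 25°C 17.590; Ppia 30°C 17.730
ΔCt(25°C) = 19.870 − 17.590 = 2.280
ΔCt(30°C) = 22.220 − 17.730 = 4.490
ΔΔCt = 4.490 − 2.280 = 2.210
Fold change = 2^(−2.210) = 0.2161

0.216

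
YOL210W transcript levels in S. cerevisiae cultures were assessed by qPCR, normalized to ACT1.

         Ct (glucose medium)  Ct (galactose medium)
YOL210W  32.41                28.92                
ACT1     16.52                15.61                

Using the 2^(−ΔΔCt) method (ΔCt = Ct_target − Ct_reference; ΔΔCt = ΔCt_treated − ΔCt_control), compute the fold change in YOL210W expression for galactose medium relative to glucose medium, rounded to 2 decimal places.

5.98

ΔCt(glucose medium) = 32.410 − 16.520 = 15.890
ΔCt(galactose medium) = 28.920 − 15.610 = 13.310
ΔΔCt = 13.310 − 15.890 = -2.580
Fold change = 2^(−(-2.580)) = 2^2.580 = 5.979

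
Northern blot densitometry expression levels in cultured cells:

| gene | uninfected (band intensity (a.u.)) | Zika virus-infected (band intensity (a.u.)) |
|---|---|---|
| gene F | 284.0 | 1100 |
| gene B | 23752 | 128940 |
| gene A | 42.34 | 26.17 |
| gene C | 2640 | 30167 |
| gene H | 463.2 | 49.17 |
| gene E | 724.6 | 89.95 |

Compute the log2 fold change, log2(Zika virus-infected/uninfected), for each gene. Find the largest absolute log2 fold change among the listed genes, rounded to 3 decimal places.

3.514

log2(1100/284.0) = 1.954  (gene F)
log2(128940/23752) = 2.441  (gene B)
log2(26.17/42.34) = -0.694  (gene A)
log2(30167/2640) = 3.514  (gene C)
log2(49.17/463.2) = -3.236  (gene H)
log2(89.95/724.6) = -3.010  (gene E)
The largest magnitude belongs to gene C.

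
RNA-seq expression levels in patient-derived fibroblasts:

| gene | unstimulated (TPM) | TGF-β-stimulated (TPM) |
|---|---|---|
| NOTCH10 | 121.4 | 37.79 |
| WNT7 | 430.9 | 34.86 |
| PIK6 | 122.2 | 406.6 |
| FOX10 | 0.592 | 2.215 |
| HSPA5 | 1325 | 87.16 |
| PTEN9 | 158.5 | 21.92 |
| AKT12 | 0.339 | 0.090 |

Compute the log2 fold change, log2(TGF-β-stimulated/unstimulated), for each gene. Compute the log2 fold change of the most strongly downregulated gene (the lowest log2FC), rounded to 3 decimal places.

-3.926

log2(37.79/121.4) = -1.684  (NOTCH10)
log2(34.86/430.9) = -3.628  (WNT7)
log2(406.6/122.2) = 1.734  (PIK6)
log2(2.215/0.592) = 1.904  (FOX10)
log2(87.16/1325) = -3.926  (HSPA5)
log2(21.92/158.5) = -2.854  (PTEN9)
log2(0.090/0.339) = -1.913  (AKT12)
HSPA5 is most strongly downregulated.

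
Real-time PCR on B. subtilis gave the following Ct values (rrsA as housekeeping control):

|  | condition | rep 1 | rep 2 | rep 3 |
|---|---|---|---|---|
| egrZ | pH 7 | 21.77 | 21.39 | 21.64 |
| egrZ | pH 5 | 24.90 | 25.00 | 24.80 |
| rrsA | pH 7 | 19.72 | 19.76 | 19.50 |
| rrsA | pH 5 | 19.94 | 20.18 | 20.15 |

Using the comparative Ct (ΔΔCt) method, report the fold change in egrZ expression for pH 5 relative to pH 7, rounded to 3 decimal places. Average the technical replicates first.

Mean Ct: egrZ pH 7 21.600; egrZ pH 5 24.900; rrsA pH 7 19.660; rrsA pH 5 20.090
ΔCt(pH 7) = 21.600 − 19.660 = 1.940
ΔCt(pH 5) = 24.900 − 20.090 = 4.810
ΔΔCt = 4.810 − 1.940 = 2.870
Fold change = 2^(−2.870) = 0.1368

0.137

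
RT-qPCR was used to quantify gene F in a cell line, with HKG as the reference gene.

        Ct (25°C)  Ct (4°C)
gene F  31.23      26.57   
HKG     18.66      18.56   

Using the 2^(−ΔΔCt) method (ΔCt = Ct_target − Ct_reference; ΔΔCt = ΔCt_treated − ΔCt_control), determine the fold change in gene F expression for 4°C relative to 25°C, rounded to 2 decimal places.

23.59

ΔCt(25°C) = 31.230 − 18.660 = 12.570
ΔCt(4°C) = 26.570 − 18.560 = 8.010
ΔΔCt = 8.010 − 12.570 = -4.560
Fold change = 2^(−(-4.560)) = 2^4.560 = 23.588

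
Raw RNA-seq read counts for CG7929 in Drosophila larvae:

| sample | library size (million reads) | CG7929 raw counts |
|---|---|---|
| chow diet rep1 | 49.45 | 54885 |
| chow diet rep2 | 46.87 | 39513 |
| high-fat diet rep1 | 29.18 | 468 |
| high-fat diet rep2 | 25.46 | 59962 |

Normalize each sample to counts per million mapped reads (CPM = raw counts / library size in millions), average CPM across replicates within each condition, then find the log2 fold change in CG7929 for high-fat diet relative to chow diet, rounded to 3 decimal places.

0.280

CPM(chow diet rep1) = 54885 / 49.45 = 1109.9090
CPM(chow diet rep2) = 39513 / 46.87 = 843.0339
CPM(high-fat diet rep1) = 468 / 29.18 = 16.0384
CPM(high-fat diet rep2) = 59962 / 25.46 = 2355.1453
mean CPM(chow diet) = 976.4715; mean CPM(high-fat diet) = 1185.5919
Fold change = 1185.5919 / 976.4715 = 1.21416
log2(1.21416) = 0.2800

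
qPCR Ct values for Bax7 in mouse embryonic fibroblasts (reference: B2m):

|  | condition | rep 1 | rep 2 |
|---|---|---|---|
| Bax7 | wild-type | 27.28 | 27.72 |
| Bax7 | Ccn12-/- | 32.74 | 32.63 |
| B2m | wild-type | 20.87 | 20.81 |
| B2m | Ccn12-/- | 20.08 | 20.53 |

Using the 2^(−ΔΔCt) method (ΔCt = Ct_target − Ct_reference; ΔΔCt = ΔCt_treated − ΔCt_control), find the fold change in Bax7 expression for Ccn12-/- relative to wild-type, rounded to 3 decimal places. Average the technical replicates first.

Mean Ct: Bax7 wild-type 27.500; Bax7 Ccn12-/- 32.685; B2m wild-type 20.840; B2m Ccn12-/- 20.305
ΔCt(wild-type) = 27.500 − 20.840 = 6.660
ΔCt(Ccn12-/-) = 32.685 − 20.305 = 12.380
ΔΔCt = 12.380 − 6.660 = 5.720
Fold change = 2^(−5.720) = 0.0190

0.019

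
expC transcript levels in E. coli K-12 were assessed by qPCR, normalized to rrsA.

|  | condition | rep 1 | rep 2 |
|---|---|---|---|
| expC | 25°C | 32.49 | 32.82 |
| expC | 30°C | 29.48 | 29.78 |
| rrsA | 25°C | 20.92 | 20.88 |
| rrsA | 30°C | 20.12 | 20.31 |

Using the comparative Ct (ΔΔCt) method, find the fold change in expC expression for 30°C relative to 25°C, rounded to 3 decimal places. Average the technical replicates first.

Mean Ct: expC 25°C 32.655; expC 30°C 29.630; rrsA 25°C 20.900; rrsA 30°C 20.215
ΔCt(25°C) = 32.655 − 20.900 = 11.755
ΔCt(30°C) = 29.630 − 20.215 = 9.415
ΔΔCt = 9.415 − 11.755 = -2.340
Fold change = 2^(−(-2.340)) = 2^2.340 = 5.0630

5.063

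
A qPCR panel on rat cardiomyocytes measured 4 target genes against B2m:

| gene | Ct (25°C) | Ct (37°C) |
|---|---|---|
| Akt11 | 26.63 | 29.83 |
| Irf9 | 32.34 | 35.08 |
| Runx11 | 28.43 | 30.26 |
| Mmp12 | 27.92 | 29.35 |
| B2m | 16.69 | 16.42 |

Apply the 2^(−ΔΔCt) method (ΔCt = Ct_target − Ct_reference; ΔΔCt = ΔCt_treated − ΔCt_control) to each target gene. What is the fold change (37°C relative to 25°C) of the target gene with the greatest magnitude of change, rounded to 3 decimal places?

Akt11: ΔΔCt = (29.83−16.42) − (26.63−16.69) = 13.41 − 9.94 = 3.47; fold change = 2^-3.47 = 0.090
Irf9: ΔΔCt = (35.08−16.42) − (32.34−16.69) = 18.66 − 15.65 = 3.01; fold change = 2^-3.01 = 0.124
Runx11: ΔΔCt = (30.26−16.42) − (28.43−16.69) = 13.84 − 11.74 = 2.10; fold change = 2^-2.10 = 0.233
Mmp12: ΔΔCt = (29.35−16.42) − (27.92−16.69) = 12.93 − 11.23 = 1.70; fold change = 2^-1.70 = 0.308
Akt11 has the largest |ΔΔCt| = 3.47.

0.090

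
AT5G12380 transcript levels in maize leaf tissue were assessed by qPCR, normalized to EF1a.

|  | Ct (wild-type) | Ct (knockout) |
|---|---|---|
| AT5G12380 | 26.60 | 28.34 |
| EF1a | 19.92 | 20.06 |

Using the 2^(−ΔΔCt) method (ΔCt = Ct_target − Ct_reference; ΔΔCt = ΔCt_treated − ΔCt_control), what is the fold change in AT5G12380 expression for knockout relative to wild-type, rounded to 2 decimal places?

ΔCt(wild-type) = 26.600 − 19.920 = 6.680
ΔCt(knockout) = 28.340 − 20.060 = 8.280
ΔΔCt = 8.280 − 6.680 = 1.600
Fold change = 2^(−1.600) = 0.330

0.33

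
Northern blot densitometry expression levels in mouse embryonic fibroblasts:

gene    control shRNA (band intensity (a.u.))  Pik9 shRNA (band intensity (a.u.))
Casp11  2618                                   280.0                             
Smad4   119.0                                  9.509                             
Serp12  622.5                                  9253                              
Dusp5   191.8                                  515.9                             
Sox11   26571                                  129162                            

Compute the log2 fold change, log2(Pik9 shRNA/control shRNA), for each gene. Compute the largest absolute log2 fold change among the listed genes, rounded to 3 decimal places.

log2(280.0/2618) = -3.225  (Casp11)
log2(9.509/119.0) = -3.646  (Smad4)
log2(9253/622.5) = 3.894  (Serp12)
log2(515.9/191.8) = 1.427  (Dusp5)
log2(129162/26571) = 2.281  (Sox11)
The largest magnitude belongs to Serp12.

3.894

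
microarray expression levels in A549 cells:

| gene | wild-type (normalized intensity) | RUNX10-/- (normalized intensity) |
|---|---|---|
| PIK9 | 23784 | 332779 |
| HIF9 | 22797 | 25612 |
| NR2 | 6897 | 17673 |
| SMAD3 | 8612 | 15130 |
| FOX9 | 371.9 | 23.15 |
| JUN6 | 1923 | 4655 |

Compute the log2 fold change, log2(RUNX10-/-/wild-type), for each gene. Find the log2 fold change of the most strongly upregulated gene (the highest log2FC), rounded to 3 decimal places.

log2(332779/23784) = 3.807  (PIK9)
log2(25612/22797) = 0.168  (HIF9)
log2(17673/6897) = 1.358  (NR2)
log2(15130/8612) = 0.813  (SMAD3)
log2(23.15/371.9) = -4.006  (FOX9)
log2(4655/1923) = 1.275  (JUN6)
PIK9 is most strongly upregulated.

3.807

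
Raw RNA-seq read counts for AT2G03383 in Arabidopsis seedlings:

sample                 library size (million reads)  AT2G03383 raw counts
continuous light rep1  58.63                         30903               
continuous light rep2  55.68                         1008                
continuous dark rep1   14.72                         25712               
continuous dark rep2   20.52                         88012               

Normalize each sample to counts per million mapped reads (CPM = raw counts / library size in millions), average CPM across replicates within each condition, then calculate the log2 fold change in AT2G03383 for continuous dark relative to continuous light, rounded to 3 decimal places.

3.469

CPM(continuous light rep1) = 30903 / 58.63 = 527.0851
CPM(continuous light rep2) = 1008 / 55.68 = 18.1034
CPM(continuous dark rep1) = 25712 / 14.72 = 1746.7391
CPM(continuous dark rep2) = 88012 / 20.52 = 4289.0838
mean CPM(continuous light) = 272.5943; mean CPM(continuous dark) = 3017.9115
Fold change = 3017.9115 / 272.5943 = 11.07107
log2(11.07107) = 3.4687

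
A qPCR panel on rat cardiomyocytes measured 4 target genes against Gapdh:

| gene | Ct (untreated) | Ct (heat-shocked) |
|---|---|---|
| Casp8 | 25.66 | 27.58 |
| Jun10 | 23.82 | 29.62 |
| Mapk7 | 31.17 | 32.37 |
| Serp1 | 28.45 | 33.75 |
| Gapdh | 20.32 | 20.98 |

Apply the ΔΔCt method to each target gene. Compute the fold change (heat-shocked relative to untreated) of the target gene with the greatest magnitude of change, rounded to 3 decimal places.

Casp8: ΔΔCt = (27.58−20.98) − (25.66−20.32) = 6.60 − 5.34 = 1.26; fold change = 2^-1.26 = 0.418
Jun10: ΔΔCt = (29.62−20.98) − (23.82−20.32) = 8.64 − 3.50 = 5.14; fold change = 2^-5.14 = 0.028
Mapk7: ΔΔCt = (32.37−20.98) − (31.17−20.32) = 11.39 − 10.85 = 0.54; fold change = 2^-0.54 = 0.688
Serp1: ΔΔCt = (33.75−20.98) − (28.45−20.32) = 12.77 − 8.13 = 4.64; fold change = 2^-4.64 = 0.040
Jun10 has the largest |ΔΔCt| = 5.14.

0.028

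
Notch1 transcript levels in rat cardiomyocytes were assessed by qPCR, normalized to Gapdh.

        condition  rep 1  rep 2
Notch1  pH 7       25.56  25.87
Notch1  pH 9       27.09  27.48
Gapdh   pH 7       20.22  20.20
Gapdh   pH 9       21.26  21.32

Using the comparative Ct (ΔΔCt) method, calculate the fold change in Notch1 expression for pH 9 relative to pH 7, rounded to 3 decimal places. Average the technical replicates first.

0.712

Mean Ct: Notch1 pH 7 25.715; Notch1 pH 9 27.285; Gapdh pH 7 20.210; Gapdh pH 9 21.290
ΔCt(pH 7) = 25.715 − 20.210 = 5.505
ΔCt(pH 9) = 27.285 − 21.290 = 5.995
ΔΔCt = 5.995 − 5.505 = 0.490
Fold change = 2^(−0.490) = 0.7120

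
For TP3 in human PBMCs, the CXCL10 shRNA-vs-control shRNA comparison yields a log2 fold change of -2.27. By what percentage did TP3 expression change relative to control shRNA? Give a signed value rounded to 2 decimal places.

-79.27%

Fold change = 2^(-2.27) = 0.2073
Percent change = (FC − 1) × 100% = (0.2073 − 1) × 100 = -79.27%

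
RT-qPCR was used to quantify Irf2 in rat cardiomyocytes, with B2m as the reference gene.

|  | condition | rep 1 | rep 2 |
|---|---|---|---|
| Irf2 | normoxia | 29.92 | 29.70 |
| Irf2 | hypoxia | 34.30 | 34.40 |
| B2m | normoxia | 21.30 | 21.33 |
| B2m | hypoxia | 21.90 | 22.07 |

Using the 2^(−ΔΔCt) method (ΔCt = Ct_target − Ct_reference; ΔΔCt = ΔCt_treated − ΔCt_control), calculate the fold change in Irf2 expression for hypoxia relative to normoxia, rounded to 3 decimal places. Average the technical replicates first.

Mean Ct: Irf2 normoxia 29.810; Irf2 hypoxia 34.350; B2m normoxia 21.315; B2m hypoxia 21.985
ΔCt(normoxia) = 29.810 − 21.315 = 8.495
ΔCt(hypoxia) = 34.350 − 21.985 = 12.365
ΔΔCt = 12.365 − 8.495 = 3.870
Fold change = 2^(−3.870) = 0.0684

0.068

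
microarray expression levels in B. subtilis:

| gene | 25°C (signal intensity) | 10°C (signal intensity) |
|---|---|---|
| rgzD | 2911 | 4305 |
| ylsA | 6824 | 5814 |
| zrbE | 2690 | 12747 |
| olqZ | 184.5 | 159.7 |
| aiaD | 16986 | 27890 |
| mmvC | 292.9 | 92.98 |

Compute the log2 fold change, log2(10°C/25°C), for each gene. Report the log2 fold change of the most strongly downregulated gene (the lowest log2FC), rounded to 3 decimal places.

log2(4305/2911) = 0.564  (rgzD)
log2(5814/6824) = -0.231  (ylsA)
log2(12747/2690) = 2.244  (zrbE)
log2(159.7/184.5) = -0.208  (olqZ)
log2(27890/16986) = 0.715  (aiaD)
log2(92.98/292.9) = -1.655  (mmvC)
mmvC is most strongly downregulated.

-1.655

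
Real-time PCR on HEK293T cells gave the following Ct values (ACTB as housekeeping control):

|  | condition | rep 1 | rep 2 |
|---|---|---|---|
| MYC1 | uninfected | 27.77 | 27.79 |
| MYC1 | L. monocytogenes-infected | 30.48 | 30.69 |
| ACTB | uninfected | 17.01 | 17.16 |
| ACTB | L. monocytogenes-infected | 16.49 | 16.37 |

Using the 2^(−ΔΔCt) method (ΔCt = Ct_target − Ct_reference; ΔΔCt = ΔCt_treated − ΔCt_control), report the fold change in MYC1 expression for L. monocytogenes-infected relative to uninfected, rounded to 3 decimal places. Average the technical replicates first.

0.091

Mean Ct: MYC1 uninfected 27.780; MYC1 L. monocytogenes-infected 30.585; ACTB uninfected 17.085; ACTB L. monocytogenes-infected 16.430
ΔCt(uninfected) = 27.780 − 17.085 = 10.695
ΔCt(L. monocytogenes-infected) = 30.585 − 16.430 = 14.155
ΔΔCt = 14.155 − 10.695 = 3.460
Fold change = 2^(−3.460) = 0.0909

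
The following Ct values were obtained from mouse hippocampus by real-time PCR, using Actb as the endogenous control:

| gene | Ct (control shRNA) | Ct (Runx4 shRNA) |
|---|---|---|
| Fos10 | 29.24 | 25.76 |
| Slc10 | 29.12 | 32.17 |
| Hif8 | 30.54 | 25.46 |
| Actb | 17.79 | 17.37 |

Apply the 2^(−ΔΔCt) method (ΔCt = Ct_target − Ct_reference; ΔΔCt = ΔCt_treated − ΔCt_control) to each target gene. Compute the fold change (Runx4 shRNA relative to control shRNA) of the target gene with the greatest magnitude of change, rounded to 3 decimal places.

25.281

Fos10: ΔΔCt = (25.76−17.37) − (29.24−17.79) = 8.39 − 11.45 = -3.06; fold change = 2^3.06 = 8.340
Slc10: ΔΔCt = (32.17−17.37) − (29.12−17.79) = 14.80 − 11.33 = 3.47; fold change = 2^-3.47 = 0.090
Hif8: ΔΔCt = (25.46−17.37) − (30.54−17.79) = 8.09 − 12.75 = -4.66; fold change = 2^4.66 = 25.281
Hif8 has the largest |ΔΔCt| = 4.66.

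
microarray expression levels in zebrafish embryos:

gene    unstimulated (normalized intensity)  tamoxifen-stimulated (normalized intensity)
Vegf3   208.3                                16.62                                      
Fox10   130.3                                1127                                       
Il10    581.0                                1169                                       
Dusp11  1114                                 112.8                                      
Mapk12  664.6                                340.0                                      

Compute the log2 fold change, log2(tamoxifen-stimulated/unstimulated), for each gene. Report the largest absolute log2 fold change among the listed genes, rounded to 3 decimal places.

log2(16.62/208.3) = -3.648  (Vegf3)
log2(1127/130.3) = 3.113  (Fox10)
log2(1169/581.0) = 1.009  (Il10)
log2(112.8/1114) = -3.304  (Dusp11)
log2(340.0/664.6) = -0.967  (Mapk12)
The largest magnitude belongs to Vegf3.

3.648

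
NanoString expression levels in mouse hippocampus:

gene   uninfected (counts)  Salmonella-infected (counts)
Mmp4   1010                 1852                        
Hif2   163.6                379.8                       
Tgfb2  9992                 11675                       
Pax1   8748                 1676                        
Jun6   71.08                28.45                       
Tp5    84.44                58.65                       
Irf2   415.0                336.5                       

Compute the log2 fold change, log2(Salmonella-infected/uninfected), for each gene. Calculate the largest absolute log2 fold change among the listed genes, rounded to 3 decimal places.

2.384

log2(1852/1010) = 0.875  (Mmp4)
log2(379.8/163.6) = 1.215  (Hif2)
log2(11675/9992) = 0.225  (Tgfb2)
log2(1676/8748) = -2.384  (Pax1)
log2(28.45/71.08) = -1.321  (Jun6)
log2(58.65/84.44) = -0.526  (Tp5)
log2(336.5/415.0) = -0.303  (Irf2)
The largest magnitude belongs to Pax1.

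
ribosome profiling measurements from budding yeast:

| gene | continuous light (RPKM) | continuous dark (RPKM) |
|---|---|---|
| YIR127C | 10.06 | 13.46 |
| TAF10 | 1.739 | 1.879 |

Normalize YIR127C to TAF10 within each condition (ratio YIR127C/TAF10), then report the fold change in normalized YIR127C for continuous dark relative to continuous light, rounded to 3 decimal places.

1.238

YIR127C/TAF10 (continuous light) = 10.06 / 1.739 = 5.7849
YIR127C/TAF10 (continuous dark) = 13.46 / 1.879 = 7.1634
Fold change = 7.1634 / 5.7849 = 1.2383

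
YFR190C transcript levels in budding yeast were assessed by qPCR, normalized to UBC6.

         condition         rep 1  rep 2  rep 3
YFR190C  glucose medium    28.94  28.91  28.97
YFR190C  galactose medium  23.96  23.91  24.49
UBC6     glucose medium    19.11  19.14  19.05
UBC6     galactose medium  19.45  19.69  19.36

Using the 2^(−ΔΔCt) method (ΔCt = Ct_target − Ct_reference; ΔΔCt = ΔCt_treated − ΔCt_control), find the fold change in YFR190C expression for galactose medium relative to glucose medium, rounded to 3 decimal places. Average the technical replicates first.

Mean Ct: YFR190C glucose medium 28.940; YFR190C galactose medium 24.120; UBC6 glucose medium 19.100; UBC6 galactose medium 19.500
ΔCt(glucose medium) = 28.940 − 19.100 = 9.840
ΔCt(galactose medium) = 24.120 − 19.500 = 4.620
ΔΔCt = 4.620 − 9.840 = -5.220
Fold change = 2^(−(-5.220)) = 2^5.220 = 37.2715

37.271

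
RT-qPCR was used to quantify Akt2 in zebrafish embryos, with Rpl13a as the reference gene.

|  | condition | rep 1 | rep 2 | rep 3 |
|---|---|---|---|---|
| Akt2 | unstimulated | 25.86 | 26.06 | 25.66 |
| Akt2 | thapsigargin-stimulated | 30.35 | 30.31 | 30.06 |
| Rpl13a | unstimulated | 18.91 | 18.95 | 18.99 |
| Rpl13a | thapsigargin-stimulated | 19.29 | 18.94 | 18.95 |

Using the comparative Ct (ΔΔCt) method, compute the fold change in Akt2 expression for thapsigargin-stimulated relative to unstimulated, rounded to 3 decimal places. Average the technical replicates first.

0.052

Mean Ct: Akt2 unstimulated 25.860; Akt2 thapsigargin-stimulated 30.240; Rpl13a unstimulated 18.950; Rpl13a thapsigargin-stimulated 19.060
ΔCt(unstimulated) = 25.860 − 18.950 = 6.910
ΔCt(thapsigargin-stimulated) = 30.240 − 19.060 = 11.180
ΔΔCt = 11.180 − 6.910 = 4.270
Fold change = 2^(−4.270) = 0.0518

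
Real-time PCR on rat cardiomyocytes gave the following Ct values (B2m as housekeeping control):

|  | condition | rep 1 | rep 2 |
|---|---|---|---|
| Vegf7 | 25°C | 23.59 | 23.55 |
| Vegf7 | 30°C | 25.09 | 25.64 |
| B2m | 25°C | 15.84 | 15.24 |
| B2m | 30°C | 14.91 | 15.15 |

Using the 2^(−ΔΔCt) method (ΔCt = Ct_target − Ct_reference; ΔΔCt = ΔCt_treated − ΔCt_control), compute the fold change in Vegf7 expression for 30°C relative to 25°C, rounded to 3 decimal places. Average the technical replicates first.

0.202

Mean Ct: Vegf7 25°C 23.570; Vegf7 30°C 25.365; B2m 25°C 15.540; B2m 30°C 15.030
ΔCt(25°C) = 23.570 − 15.540 = 8.030
ΔCt(30°C) = 25.365 − 15.030 = 10.335
ΔΔCt = 10.335 − 8.030 = 2.305
Fold change = 2^(−2.305) = 0.2024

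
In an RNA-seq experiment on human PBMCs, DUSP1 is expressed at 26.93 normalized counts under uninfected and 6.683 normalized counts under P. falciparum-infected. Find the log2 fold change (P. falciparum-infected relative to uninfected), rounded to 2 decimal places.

-2.01

Fold change = 6.683 / 26.93 = 0.2482
log2(0.2482) = -2.011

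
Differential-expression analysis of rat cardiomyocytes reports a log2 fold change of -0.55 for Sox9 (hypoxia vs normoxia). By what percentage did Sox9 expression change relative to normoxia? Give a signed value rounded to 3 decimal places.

-31.698%

Fold change = 2^(-0.55) = 0.6830
Percent change = (FC − 1) × 100% = (0.6830 − 1) × 100 = -31.698%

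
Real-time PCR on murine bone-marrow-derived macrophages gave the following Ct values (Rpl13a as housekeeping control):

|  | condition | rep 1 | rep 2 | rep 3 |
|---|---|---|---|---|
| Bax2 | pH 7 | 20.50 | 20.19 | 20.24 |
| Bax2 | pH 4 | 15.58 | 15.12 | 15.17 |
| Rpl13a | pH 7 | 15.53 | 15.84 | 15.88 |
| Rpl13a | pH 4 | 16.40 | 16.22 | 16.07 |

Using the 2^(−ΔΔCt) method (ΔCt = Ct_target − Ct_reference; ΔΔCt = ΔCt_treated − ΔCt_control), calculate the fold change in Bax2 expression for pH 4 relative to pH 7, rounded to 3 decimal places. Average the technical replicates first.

Mean Ct: Bax2 pH 7 20.310; Bax2 pH 4 15.290; Rpl13a pH 7 15.750; Rpl13a pH 4 16.230
ΔCt(pH 7) = 20.310 − 15.750 = 4.560
ΔCt(pH 4) = 15.290 − 16.230 = -0.940
ΔΔCt = -0.940 − 4.560 = -5.500
Fold change = 2^(−(-5.500)) = 2^5.500 = 45.2548

45.255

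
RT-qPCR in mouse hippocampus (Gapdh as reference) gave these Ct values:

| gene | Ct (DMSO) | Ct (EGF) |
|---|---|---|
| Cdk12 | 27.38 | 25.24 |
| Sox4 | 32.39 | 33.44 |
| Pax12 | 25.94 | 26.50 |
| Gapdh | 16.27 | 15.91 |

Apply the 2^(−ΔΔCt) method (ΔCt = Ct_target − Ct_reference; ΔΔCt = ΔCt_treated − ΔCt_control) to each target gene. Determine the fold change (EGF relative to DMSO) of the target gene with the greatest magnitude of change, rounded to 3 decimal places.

Cdk12: ΔΔCt = (25.24−15.91) − (27.38−16.27) = 9.33 − 11.11 = -1.78; fold change = 2^1.78 = 3.434
Sox4: ΔΔCt = (33.44−15.91) − (32.39−16.27) = 17.53 − 16.12 = 1.41; fold change = 2^-1.41 = 0.376
Pax12: ΔΔCt = (26.50−15.91) − (25.94−16.27) = 10.59 − 9.67 = 0.92; fold change = 2^-0.92 = 0.529
Cdk12 has the largest |ΔΔCt| = 1.78.

3.434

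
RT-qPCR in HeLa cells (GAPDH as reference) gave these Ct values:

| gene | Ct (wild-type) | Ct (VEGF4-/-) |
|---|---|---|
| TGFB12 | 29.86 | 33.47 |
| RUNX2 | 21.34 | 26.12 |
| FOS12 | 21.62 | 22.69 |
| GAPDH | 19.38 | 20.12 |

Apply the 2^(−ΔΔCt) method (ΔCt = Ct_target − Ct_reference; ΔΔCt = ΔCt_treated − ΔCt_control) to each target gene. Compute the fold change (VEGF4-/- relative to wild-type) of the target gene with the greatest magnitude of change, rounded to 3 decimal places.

0.061

TGFB12: ΔΔCt = (33.47−20.12) − (29.86−19.38) = 13.35 − 10.48 = 2.87; fold change = 2^-2.87 = 0.137
RUNX2: ΔΔCt = (26.12−20.12) − (21.34−19.38) = 6.00 − 1.96 = 4.04; fold change = 2^-4.04 = 0.061
FOS12: ΔΔCt = (22.69−20.12) − (21.62−19.38) = 2.57 − 2.24 = 0.33; fold change = 2^-0.33 = 0.796
RUNX2 has the largest |ΔΔCt| = 4.04.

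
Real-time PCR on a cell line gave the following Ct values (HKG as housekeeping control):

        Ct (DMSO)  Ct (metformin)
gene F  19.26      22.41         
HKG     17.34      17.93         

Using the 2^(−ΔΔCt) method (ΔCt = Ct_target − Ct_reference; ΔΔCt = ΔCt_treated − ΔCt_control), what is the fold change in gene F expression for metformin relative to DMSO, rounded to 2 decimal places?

ΔCt(DMSO) = 19.260 − 17.340 = 1.920
ΔCt(metformin) = 22.410 − 17.930 = 4.480
ΔΔCt = 4.480 − 1.920 = 2.560
Fold change = 2^(−2.560) = 0.170

0.17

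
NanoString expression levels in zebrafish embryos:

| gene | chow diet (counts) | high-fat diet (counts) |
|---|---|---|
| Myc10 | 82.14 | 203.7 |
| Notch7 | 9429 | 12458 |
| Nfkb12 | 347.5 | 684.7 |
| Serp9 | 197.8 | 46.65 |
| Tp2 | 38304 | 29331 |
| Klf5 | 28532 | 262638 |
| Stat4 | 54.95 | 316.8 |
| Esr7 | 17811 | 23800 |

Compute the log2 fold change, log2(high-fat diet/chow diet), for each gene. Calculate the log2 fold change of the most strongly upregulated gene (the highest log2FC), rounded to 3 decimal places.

3.202

log2(203.7/82.14) = 1.310  (Myc10)
log2(12458/9429) = 0.402  (Notch7)
log2(684.7/347.5) = 0.978  (Nfkb12)
log2(46.65/197.8) = -2.084  (Serp9)
log2(29331/38304) = -0.385  (Tp2)
log2(262638/28532) = 3.202  (Klf5)
log2(316.8/54.95) = 2.527  (Stat4)
log2(23800/17811) = 0.418  (Esr7)
Klf5 is most strongly upregulated.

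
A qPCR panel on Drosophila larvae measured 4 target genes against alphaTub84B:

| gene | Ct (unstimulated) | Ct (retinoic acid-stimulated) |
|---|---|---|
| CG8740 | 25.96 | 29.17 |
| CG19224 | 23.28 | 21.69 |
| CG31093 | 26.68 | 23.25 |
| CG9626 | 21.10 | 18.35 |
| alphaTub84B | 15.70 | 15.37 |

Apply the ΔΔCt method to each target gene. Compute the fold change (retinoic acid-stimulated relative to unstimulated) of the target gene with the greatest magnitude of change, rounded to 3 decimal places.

0.086

CG8740: ΔΔCt = (29.17−15.37) − (25.96−15.70) = 13.80 − 10.26 = 3.54; fold change = 2^-3.54 = 0.086
CG19224: ΔΔCt = (21.69−15.37) − (23.28−15.70) = 6.32 − 7.58 = -1.26; fold change = 2^1.26 = 2.395
CG31093: ΔΔCt = (23.25−15.37) − (26.68−15.70) = 7.88 − 10.98 = -3.10; fold change = 2^3.10 = 8.574
CG9626: ΔΔCt = (18.35−15.37) − (21.10−15.70) = 2.98 − 5.40 = -2.42; fold change = 2^2.42 = 5.352
CG8740 has the largest |ΔΔCt| = 3.54.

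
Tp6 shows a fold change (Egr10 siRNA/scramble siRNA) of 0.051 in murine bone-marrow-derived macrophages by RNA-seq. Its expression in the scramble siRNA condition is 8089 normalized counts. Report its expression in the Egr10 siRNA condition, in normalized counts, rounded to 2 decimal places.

412.54

Egr10 siRNA expression = 8089 × 0.051 = 412.54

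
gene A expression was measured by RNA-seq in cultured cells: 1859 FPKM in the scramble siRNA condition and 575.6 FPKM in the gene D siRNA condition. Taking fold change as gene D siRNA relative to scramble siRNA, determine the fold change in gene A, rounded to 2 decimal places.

Fold change = 575.6 / 1859 = 0.310
gene A is downregulated.

0.31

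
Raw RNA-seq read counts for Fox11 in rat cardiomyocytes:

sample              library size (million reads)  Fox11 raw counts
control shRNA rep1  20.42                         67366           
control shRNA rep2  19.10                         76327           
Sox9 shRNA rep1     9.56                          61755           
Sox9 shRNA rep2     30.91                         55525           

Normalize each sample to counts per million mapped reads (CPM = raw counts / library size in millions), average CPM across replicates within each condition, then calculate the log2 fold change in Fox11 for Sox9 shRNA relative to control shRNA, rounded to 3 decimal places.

0.179

CPM(control shRNA rep1) = 67366 / 20.42 = 3299.0206
CPM(control shRNA rep2) = 76327 / 19.10 = 3996.1780
CPM(Sox9 shRNA rep1) = 61755 / 9.56 = 6459.7280
CPM(Sox9 shRNA rep2) = 55525 / 30.91 = 1796.3442
mean CPM(control shRNA) = 3647.5993; mean CPM(Sox9 shRNA) = 4128.0361
Fold change = 4128.0361 / 3647.5993 = 1.13171
log2(1.13171) = 0.1785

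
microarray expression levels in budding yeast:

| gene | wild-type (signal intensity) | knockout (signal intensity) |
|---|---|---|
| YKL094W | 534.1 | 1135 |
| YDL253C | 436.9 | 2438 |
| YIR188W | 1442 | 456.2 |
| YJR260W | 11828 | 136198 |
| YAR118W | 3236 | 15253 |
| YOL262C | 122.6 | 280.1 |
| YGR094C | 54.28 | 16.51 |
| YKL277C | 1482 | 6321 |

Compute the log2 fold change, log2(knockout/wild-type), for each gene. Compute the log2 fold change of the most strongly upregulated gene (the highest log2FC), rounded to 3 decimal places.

3.525

log2(1135/534.1) = 1.088  (YKL094W)
log2(2438/436.9) = 2.480  (YDL253C)
log2(456.2/1442) = -1.660  (YIR188W)
log2(136198/11828) = 3.525  (YJR260W)
log2(15253/3236) = 2.237  (YAR118W)
log2(280.1/122.6) = 1.192  (YOL262C)
log2(16.51/54.28) = -1.717  (YGR094C)
log2(6321/1482) = 2.093  (YKL277C)
YJR260W is most strongly upregulated.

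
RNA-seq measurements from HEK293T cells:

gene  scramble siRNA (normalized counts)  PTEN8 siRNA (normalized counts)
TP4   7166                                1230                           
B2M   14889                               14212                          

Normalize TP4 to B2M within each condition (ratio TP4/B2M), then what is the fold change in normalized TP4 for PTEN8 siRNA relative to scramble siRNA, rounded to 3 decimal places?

TP4/B2M (scramble siRNA) = 7166 / 14889 = 0.48129
TP4/B2M (PTEN8 siRNA) = 1230 / 14212 = 0.086547
Fold change = 0.086547 / 0.48129 = 0.1798

0.180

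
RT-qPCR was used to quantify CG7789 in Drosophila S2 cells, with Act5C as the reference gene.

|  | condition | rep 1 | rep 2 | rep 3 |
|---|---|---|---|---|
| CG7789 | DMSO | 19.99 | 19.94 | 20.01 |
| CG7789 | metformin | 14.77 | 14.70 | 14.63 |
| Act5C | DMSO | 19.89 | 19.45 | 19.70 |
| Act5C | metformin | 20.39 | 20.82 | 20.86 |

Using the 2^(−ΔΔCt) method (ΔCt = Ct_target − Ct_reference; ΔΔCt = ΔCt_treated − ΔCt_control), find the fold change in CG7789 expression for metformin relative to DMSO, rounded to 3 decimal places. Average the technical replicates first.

78.249

Mean Ct: CG7789 DMSO 19.980; CG7789 metformin 14.700; Act5C DMSO 19.680; Act5C metformin 20.690
ΔCt(DMSO) = 19.980 − 19.680 = 0.300
ΔCt(metformin) = 14.700 − 20.690 = -5.990
ΔΔCt = -5.990 − 0.300 = -6.290
Fold change = 2^(−(-6.290)) = 2^6.290 = 78.2490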